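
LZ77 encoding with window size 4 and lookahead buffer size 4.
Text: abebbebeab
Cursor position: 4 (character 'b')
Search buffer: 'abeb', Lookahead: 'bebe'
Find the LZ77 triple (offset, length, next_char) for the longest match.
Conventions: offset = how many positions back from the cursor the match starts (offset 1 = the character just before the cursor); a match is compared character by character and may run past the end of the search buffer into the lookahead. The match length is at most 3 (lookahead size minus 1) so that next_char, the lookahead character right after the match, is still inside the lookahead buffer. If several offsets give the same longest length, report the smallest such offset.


Try each offset into the search buffer:
  offset=1 (pos 3, char 'b'): match length 1
  offset=2 (pos 2, char 'e'): match length 0
  offset=3 (pos 1, char 'b'): match length 3
  offset=4 (pos 0, char 'a'): match length 0
Longest match has length 3 at offset 3.
next_char = character at position 4 + 3 = 7 -> 'e'

Best match: offset=3, length=3 (matching 'beb' starting at position 1)
LZ77 triple: (3, 3, 'e')


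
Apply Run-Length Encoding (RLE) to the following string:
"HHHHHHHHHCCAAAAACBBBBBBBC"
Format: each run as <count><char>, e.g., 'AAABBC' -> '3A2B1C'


Scanning runs left to right:
  i=0: run of 'H' x 9 -> '9H'
  i=9: run of 'C' x 2 -> '2C'
  i=11: run of 'A' x 5 -> '5A'
  i=16: run of 'C' x 1 -> '1C'
  i=17: run of 'B' x 7 -> '7B'
  i=24: run of 'C' x 1 -> '1C'

RLE = 9H2C5A1C7B1C


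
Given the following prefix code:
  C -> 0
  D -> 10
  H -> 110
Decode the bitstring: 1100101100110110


Decoding step by step:
Bits 110 -> H
Bits 0 -> C
Bits 10 -> D
Bits 110 -> H
Bits 0 -> C
Bits 110 -> H
Bits 110 -> H


Decoded message: HCDHCHH


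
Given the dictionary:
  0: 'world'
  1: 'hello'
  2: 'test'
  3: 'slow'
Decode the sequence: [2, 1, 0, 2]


Look up each index in the dictionary:
  2 -> 'test'
  1 -> 'hello'
  0 -> 'world'
  2 -> 'test'

Decoded: "test hello world test"


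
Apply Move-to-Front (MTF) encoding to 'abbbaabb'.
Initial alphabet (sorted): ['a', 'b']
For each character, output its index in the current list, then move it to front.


MTF encoding:
'a': index 0 in ['a', 'b'] -> ['a', 'b']
'b': index 1 in ['a', 'b'] -> ['b', 'a']
'b': index 0 in ['b', 'a'] -> ['b', 'a']
'b': index 0 in ['b', 'a'] -> ['b', 'a']
'a': index 1 in ['b', 'a'] -> ['a', 'b']
'a': index 0 in ['a', 'b'] -> ['a', 'b']
'b': index 1 in ['a', 'b'] -> ['b', 'a']
'b': index 0 in ['b', 'a'] -> ['b', 'a']


Output: [0, 1, 0, 0, 1, 0, 1, 0]


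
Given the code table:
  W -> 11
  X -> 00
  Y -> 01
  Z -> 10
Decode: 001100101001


Decoding:
00 -> X
11 -> W
00 -> X
10 -> Z
10 -> Z
01 -> Y


Result: XWXZZY


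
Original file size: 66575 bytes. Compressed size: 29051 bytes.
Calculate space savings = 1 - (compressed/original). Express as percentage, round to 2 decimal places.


ratio = compressed/original = 29051/66575 = 0.436365
savings = 1 - ratio = 1 - 0.436365 = 0.563635
as a percentage: 0.563635 * 100 = 56.36%

Space savings = 1 - 29051/66575 = 56.36%


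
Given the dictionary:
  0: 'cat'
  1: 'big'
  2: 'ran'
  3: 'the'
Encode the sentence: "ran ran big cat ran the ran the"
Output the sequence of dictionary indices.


Look up each word in the dictionary:
  'ran' -> 2
  'ran' -> 2
  'big' -> 1
  'cat' -> 0
  'ran' -> 2
  'the' -> 3
  'ran' -> 2
  'the' -> 3

Encoded: [2, 2, 1, 0, 2, 3, 2, 3]


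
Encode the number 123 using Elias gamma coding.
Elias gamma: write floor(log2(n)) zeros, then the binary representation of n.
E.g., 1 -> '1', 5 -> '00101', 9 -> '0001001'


num_bits = floor(log2(123)) + 1 = 7
leading_zeros = num_bits - 1 = 6
binary(123) = 1111011

Elias gamma(123) = '000000' + '1111011' = 0000001111011 (13 bits)


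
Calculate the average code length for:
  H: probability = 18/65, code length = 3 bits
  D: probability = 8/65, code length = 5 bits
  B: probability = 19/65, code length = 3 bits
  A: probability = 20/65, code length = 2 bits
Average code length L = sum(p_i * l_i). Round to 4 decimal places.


Weighted contributions p_i * l_i:
  H: (18/65) * 3 = 54/65
  D: (8/65) * 5 = 40/65
  B: (19/65) * 3 = 57/65
  A: (20/65) * 2 = 40/65
Sum = (54 + 40 + 57 + 40)/65 = 191/65

L = 191/65 = 2.9385 bits/symbol


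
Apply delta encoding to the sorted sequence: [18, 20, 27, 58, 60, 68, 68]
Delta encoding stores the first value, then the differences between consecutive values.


First value: 18
Deltas:
  20 - 18 = 2
  27 - 20 = 7
  58 - 27 = 31
  60 - 58 = 2
  68 - 60 = 8
  68 - 68 = 0


Delta encoded: [18, 2, 7, 31, 2, 8, 0]


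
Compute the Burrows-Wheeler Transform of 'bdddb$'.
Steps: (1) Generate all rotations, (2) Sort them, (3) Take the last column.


Rotations (sorted):
  0: $bdddb -> last char: b
  1: b$bddd -> last char: d
  2: bdddb$ -> last char: $
  3: db$bdd -> last char: d
  4: ddb$bd -> last char: d
  5: dddb$b -> last char: b


BWT = bd$ddb


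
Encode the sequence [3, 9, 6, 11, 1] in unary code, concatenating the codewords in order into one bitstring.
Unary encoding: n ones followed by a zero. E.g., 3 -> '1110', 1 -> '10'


Encode each number as n ones followed by a terminating 0:
  3 -> 1110 (4 bits)
  9 -> 1111111110 (10 bits)
  6 -> 1111110 (7 bits)
  11 -> 111111111110 (12 bits)
  1 -> 10 (2 bits)
Total length = 4 + 10 + 7 + 12 + 2 = 35 bits.

Unary([3, 9, 6, 11, 1]) = 11101111111110111111011111111111010 (35 bits)


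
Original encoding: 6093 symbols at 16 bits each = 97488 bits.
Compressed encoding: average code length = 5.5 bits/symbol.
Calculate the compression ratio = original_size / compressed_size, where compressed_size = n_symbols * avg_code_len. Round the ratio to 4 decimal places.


original_size = n_symbols * orig_bits = 6093 * 16 = 97488 bits
compressed_size = n_symbols * avg_code_len = 6093 * 5.5 = 33511.5 bits
ratio = original_size / compressed_size = 97488 / 33511.5 = 2.9091

Compression ratio = 2.9091


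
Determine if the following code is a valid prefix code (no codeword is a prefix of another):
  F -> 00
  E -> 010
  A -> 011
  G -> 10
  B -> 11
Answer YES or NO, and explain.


Checking each pair (does one codeword prefix another?):
  F='00' vs E='010': no prefix
  F='00' vs A='011': no prefix
  F='00' vs G='10': no prefix
  F='00' vs B='11': no prefix
  E='010' vs F='00': no prefix
  E='010' vs A='011': no prefix
  E='010' vs G='10': no prefix
  E='010' vs B='11': no prefix
  A='011' vs F='00': no prefix
  A='011' vs E='010': no prefix
  A='011' vs G='10': no prefix
  A='011' vs B='11': no prefix
  G='10' vs F='00': no prefix
  G='10' vs E='010': no prefix
  G='10' vs A='011': no prefix
  G='10' vs B='11': no prefix
  B='11' vs F='00': no prefix
  B='11' vs E='010': no prefix
  B='11' vs A='011': no prefix
  B='11' vs G='10': no prefix
No violation found over all pairs.

YES -- this is a valid prefix code. No codeword is a prefix of any other codeword.


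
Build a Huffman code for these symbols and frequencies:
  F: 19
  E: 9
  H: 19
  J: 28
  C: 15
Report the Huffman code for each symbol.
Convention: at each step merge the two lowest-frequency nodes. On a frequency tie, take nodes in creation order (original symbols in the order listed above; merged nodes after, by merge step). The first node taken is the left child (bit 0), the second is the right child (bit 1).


Huffman tree construction:
Step 1: Merge E(9) + C(15) = 24
Step 2: Merge F(19) + H(19) = 38
Step 3: Merge (E+C)(24) + J(28) = 52
Step 4: Merge (F+H)(38) + ((E+C)+J)(52) = 90
Read each symbol's code off the tree from the root (left child = 0, right child = 1).

Codes:
  F: 00 (length 2)
  E: 100 (length 3)
  H: 01 (length 2)
  J: 11 (length 2)
  C: 101 (length 3)
Average code length: 204/90 = 2.2667 bits/symbol


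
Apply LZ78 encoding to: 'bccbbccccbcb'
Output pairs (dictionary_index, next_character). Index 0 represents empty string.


LZ78 encoding steps:
Dictionary: {0: ''}
Step 1: w='' (idx 0), next='b' -> output (0, 'b'), add 'b' as idx 1
Step 2: w='' (idx 0), next='c' -> output (0, 'c'), add 'c' as idx 2
Step 3: w='c' (idx 2), next='b' -> output (2, 'b'), add 'cb' as idx 3
Step 4: w='b' (idx 1), next='c' -> output (1, 'c'), add 'bc' as idx 4
Step 5: w='c' (idx 2), next='c' -> output (2, 'c'), add 'cc' as idx 5
Step 6: w='cb' (idx 3), next='c' -> output (3, 'c'), add 'cbc' as idx 6
Step 7: w='b' (idx 1), end of input -> output (1, '')


Encoded: [(0, 'b'), (0, 'c'), (2, 'b'), (1, 'c'), (2, 'c'), (3, 'c'), (1, '')]


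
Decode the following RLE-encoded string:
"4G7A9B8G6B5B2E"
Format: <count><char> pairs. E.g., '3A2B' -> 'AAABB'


Expanding each <count><char> pair:
  4G -> 'GGGG'
  7A -> 'AAAAAAA'
  9B -> 'BBBBBBBBB'
  8G -> 'GGGGGGGG'
  6B -> 'BBBBBB'
  5B -> 'BBBBB'
  2E -> 'EE'

Decoded = GGGGAAAAAAABBBBBBBBBGGGGGGGGBBBBBBBBBBBEE


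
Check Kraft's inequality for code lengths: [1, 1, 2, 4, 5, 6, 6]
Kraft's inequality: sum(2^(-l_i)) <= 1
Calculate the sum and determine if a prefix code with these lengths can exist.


Sum = 2^(-1) + 2^(-1) + 2^(-2) + 2^(-4) + 2^(-5) + 2^(-6) + 2^(-6)
    = 0.5 + 0.5 + 0.25 + 0.0625 + 0.03125 + 0.015625 + 0.015625
    = 88/64 = 1.375
Since 1.375 > 1, Kraft's inequality is NOT satisfied.
A prefix code with these lengths CANNOT exist.

Kraft sum = 1.375. Not satisfied.


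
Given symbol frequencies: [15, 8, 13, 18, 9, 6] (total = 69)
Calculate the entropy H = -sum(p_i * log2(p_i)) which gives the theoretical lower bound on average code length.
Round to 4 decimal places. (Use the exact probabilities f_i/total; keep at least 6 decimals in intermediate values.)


Per-symbol terms -p_i * log2(p_i) with p_i = f_i/69:
  p = 15/69 = 0.217391: log2(p) = -2.201634, -p*log2(p) = 0.478616
  p = 8/69 = 0.115942: log2(p) = -3.108524, -p*log2(p) = 0.360409
  p = 13/69 = 0.188406: log2(p) = -2.408085, -p*log2(p) = 0.453697
  p = 18/69 = 0.260870: log2(p) = -1.938599, -p*log2(p) = 0.505722
  p = 9/69 = 0.130435: log2(p) = -2.938599, -p*log2(p) = 0.383296
  p = 6/69 = 0.086957: log2(p) = -3.523562, -p*log2(p) = 0.306397
H = 0.478616 + 0.360409 + 0.453697 + 0.505722 + 0.383296 + 0.306397 = 2.488137

H = 2.4881 bits/symbol


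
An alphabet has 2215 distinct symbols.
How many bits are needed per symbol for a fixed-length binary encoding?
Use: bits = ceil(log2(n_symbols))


log2(2215) = 11.1131
Bracket: 2^11 = 2048 < 2215 <= 2^12 = 4096
So ceil(log2(2215)) = 12

bits = ceil(log2(2215)) = ceil(11.1131) = 12 bits


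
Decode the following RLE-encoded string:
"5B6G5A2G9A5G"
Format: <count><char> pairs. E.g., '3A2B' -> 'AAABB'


Expanding each <count><char> pair:
  5B -> 'BBBBB'
  6G -> 'GGGGGG'
  5A -> 'AAAAA'
  2G -> 'GG'
  9A -> 'AAAAAAAAA'
  5G -> 'GGGGG'

Decoded = BBBBBGGGGGGAAAAAGGAAAAAAAAAGGGGG


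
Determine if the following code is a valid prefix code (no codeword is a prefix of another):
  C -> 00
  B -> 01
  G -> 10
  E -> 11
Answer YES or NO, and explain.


Checking each pair (does one codeword prefix another?):
  C='00' vs B='01': no prefix
  C='00' vs G='10': no prefix
  C='00' vs E='11': no prefix
  B='01' vs C='00': no prefix
  B='01' vs G='10': no prefix
  B='01' vs E='11': no prefix
  G='10' vs C='00': no prefix
  G='10' vs B='01': no prefix
  G='10' vs E='11': no prefix
  E='11' vs C='00': no prefix
  E='11' vs B='01': no prefix
  E='11' vs G='10': no prefix
No violation found over all pairs.

YES -- this is a valid prefix code. No codeword is a prefix of any other codeword.


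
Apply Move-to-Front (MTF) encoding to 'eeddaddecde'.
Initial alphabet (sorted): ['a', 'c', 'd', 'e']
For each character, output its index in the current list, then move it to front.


MTF encoding:
'e': index 3 in ['a', 'c', 'd', 'e'] -> ['e', 'a', 'c', 'd']
'e': index 0 in ['e', 'a', 'c', 'd'] -> ['e', 'a', 'c', 'd']
'd': index 3 in ['e', 'a', 'c', 'd'] -> ['d', 'e', 'a', 'c']
'd': index 0 in ['d', 'e', 'a', 'c'] -> ['d', 'e', 'a', 'c']
'a': index 2 in ['d', 'e', 'a', 'c'] -> ['a', 'd', 'e', 'c']
'd': index 1 in ['a', 'd', 'e', 'c'] -> ['d', 'a', 'e', 'c']
'd': index 0 in ['d', 'a', 'e', 'c'] -> ['d', 'a', 'e', 'c']
'e': index 2 in ['d', 'a', 'e', 'c'] -> ['e', 'd', 'a', 'c']
'c': index 3 in ['e', 'd', 'a', 'c'] -> ['c', 'e', 'd', 'a']
'd': index 2 in ['c', 'e', 'd', 'a'] -> ['d', 'c', 'e', 'a']
'e': index 2 in ['d', 'c', 'e', 'a'] -> ['e', 'd', 'c', 'a']


Output: [3, 0, 3, 0, 2, 1, 0, 2, 3, 2, 2]


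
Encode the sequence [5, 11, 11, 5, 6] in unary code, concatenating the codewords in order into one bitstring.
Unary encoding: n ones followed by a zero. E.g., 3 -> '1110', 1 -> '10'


Encode each number as n ones followed by a terminating 0:
  5 -> 111110 (6 bits)
  11 -> 111111111110 (12 bits)
  11 -> 111111111110 (12 bits)
  5 -> 111110 (6 bits)
  6 -> 1111110 (7 bits)
Total length = 6 + 12 + 12 + 6 + 7 = 43 bits.

Unary([5, 11, 11, 5, 6]) = 1111101111111111101111111111101111101111110 (43 bits)


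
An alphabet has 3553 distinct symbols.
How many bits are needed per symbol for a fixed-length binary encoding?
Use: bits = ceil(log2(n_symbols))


log2(3553) = 11.7948
Bracket: 2^11 = 2048 < 3553 <= 2^12 = 4096
So ceil(log2(3553)) = 12

bits = ceil(log2(3553)) = ceil(11.7948) = 12 bits


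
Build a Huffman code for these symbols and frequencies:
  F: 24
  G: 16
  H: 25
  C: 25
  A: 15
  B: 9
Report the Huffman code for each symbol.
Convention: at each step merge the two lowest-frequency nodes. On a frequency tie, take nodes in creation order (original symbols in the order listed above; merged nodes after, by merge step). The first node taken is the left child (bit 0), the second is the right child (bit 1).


Huffman tree construction:
Step 1: Merge B(9) + A(15) = 24
Step 2: Merge G(16) + F(24) = 40
Step 3: Merge (B+A)(24) + H(25) = 49
Step 4: Merge C(25) + (G+F)(40) = 65
Step 5: Merge ((B+A)+H)(49) + (C+(G+F))(65) = 114
Read each symbol's code off the tree from the root (left child = 0, right child = 1).

Codes:
  F: 111 (length 3)
  G: 110 (length 3)
  H: 01 (length 2)
  C: 10 (length 2)
  A: 001 (length 3)
  B: 000 (length 3)
Average code length: 292/114 = 2.5614 bits/symbol


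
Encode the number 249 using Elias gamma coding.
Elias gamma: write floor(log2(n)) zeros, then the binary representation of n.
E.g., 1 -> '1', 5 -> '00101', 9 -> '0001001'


num_bits = floor(log2(249)) + 1 = 8
leading_zeros = num_bits - 1 = 7
binary(249) = 11111001

Elias gamma(249) = '0000000' + '11111001' = 000000011111001 (15 bits)


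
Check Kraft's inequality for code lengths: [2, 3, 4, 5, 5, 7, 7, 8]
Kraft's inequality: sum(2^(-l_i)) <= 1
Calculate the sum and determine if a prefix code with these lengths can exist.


Sum = 2^(-2) + 2^(-3) + 2^(-4) + 2^(-5) + 2^(-5) + 2^(-7) + 2^(-7) + 2^(-8)
    = 0.25 + 0.125 + 0.0625 + 0.03125 + 0.03125 + 0.0078125 + 0.0078125 + 0.00390625
    = 133/256 = 0.51953125
Since 0.51953125 <= 1, Kraft's inequality IS satisfied.
A prefix code with these lengths CAN exist.

Kraft sum = 0.51953125. Satisfied.


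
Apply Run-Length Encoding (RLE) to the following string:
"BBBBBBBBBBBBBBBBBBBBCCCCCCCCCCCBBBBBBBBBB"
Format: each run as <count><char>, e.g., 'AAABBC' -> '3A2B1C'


Scanning runs left to right:
  i=0: run of 'B' x 20 -> '20B'
  i=20: run of 'C' x 11 -> '11C'
  i=31: run of 'B' x 10 -> '10B'

RLE = 20B11C10B


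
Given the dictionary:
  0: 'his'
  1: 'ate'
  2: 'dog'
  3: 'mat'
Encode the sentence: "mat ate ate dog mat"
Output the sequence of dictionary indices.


Look up each word in the dictionary:
  'mat' -> 3
  'ate' -> 1
  'ate' -> 1
  'dog' -> 2
  'mat' -> 3

Encoded: [3, 1, 1, 2, 3]


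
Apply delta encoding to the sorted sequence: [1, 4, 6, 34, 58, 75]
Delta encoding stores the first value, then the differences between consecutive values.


First value: 1
Deltas:
  4 - 1 = 3
  6 - 4 = 2
  34 - 6 = 28
  58 - 34 = 24
  75 - 58 = 17


Delta encoded: [1, 3, 2, 28, 24, 17]


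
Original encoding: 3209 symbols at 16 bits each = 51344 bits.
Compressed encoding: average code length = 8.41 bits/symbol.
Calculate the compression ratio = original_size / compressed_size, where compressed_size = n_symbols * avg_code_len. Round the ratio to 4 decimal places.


original_size = n_symbols * orig_bits = 3209 * 16 = 51344 bits
compressed_size = n_symbols * avg_code_len = 3209 * 8.41 = 26987.69 bits
ratio = original_size / compressed_size = 51344 / 26987.69 = 1.9025

Compression ratio = 1.9025


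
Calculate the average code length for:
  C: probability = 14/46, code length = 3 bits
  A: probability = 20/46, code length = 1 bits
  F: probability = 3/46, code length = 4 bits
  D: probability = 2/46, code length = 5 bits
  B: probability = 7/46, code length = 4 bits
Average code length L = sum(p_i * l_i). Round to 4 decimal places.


Weighted contributions p_i * l_i:
  C: (14/46) * 3 = 42/46
  A: (20/46) * 1 = 20/46
  F: (3/46) * 4 = 12/46
  D: (2/46) * 5 = 10/46
  B: (7/46) * 4 = 28/46
Sum = (42 + 20 + 12 + 10 + 28)/46 = 112/46

L = 112/46 = 2.4348 bits/symbol


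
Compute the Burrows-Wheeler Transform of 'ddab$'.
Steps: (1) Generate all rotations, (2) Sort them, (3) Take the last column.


Rotations (sorted):
  0: $ddab -> last char: b
  1: ab$dd -> last char: d
  2: b$dda -> last char: a
  3: dab$d -> last char: d
  4: ddab$ -> last char: $


BWT = bdad$


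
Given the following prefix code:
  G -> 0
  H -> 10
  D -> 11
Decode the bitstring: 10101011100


Decoding step by step:
Bits 10 -> H
Bits 10 -> H
Bits 10 -> H
Bits 11 -> D
Bits 10 -> H
Bits 0 -> G


Decoded message: HHHDHG


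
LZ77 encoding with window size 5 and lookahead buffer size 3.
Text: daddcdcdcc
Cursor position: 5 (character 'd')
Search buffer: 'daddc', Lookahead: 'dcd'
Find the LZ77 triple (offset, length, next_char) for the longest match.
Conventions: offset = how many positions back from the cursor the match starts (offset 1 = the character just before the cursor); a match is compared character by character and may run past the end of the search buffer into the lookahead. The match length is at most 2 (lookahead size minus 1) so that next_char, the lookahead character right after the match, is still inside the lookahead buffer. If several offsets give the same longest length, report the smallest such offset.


Try each offset into the search buffer:
  offset=1 (pos 4, char 'c'): match length 0
  offset=2 (pos 3, char 'd'): match length 2
  offset=3 (pos 2, char 'd'): match length 1
  offset=4 (pos 1, char 'a'): match length 0
  offset=5 (pos 0, char 'd'): match length 1
Longest match has length 2 at offset 2.
next_char = character at position 5 + 2 = 7 -> 'd'

Best match: offset=2, length=2 (matching 'dc' starting at position 3)
LZ77 triple: (2, 2, 'd')


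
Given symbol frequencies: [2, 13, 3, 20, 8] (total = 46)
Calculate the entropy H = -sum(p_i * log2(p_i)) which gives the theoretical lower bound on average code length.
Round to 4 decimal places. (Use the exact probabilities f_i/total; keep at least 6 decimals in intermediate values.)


Per-symbol terms -p_i * log2(p_i) with p_i = f_i/46:
  p = 2/46 = 0.043478: log2(p) = -4.523562, -p*log2(p) = 0.196677
  p = 13/46 = 0.282609: log2(p) = -1.823122, -p*log2(p) = 0.515230
  p = 3/46 = 0.065217: log2(p) = -3.938599, -p*log2(p) = 0.256865
  p = 20/46 = 0.434783: log2(p) = -1.201634, -p*log2(p) = 0.522450
  p = 8/46 = 0.173913: log2(p) = -2.523562, -p*log2(p) = 0.438880
H = 0.196677 + 0.515230 + 0.256865 + 0.522450 + 0.438880 = 1.930102

H = 1.9301 bits/symbol


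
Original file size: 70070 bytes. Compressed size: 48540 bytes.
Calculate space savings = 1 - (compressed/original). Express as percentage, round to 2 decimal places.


ratio = compressed/original = 48540/70070 = 0.692736
savings = 1 - ratio = 1 - 0.692736 = 0.307264
as a percentage: 0.307264 * 100 = 30.73%

Space savings = 1 - 48540/70070 = 30.73%


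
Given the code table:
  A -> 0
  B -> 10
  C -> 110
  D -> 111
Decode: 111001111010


Decoding:
111 -> D
0 -> A
0 -> A
111 -> D
10 -> B
10 -> B


Result: DAADBB


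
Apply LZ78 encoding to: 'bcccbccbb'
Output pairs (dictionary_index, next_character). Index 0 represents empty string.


LZ78 encoding steps:
Dictionary: {0: ''}
Step 1: w='' (idx 0), next='b' -> output (0, 'b'), add 'b' as idx 1
Step 2: w='' (idx 0), next='c' -> output (0, 'c'), add 'c' as idx 2
Step 3: w='c' (idx 2), next='c' -> output (2, 'c'), add 'cc' as idx 3
Step 4: w='b' (idx 1), next='c' -> output (1, 'c'), add 'bc' as idx 4
Step 5: w='c' (idx 2), next='b' -> output (2, 'b'), add 'cb' as idx 5
Step 6: w='b' (idx 1), end of input -> output (1, '')


Encoded: [(0, 'b'), (0, 'c'), (2, 'c'), (1, 'c'), (2, 'b'), (1, '')]


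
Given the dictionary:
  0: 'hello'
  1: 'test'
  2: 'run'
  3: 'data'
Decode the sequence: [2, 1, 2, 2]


Look up each index in the dictionary:
  2 -> 'run'
  1 -> 'test'
  2 -> 'run'
  2 -> 'run'

Decoded: "run test run run"


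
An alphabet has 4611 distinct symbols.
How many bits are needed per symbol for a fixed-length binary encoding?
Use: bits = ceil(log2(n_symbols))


log2(4611) = 12.1709
Bracket: 2^12 = 4096 < 4611 <= 2^13 = 8192
So ceil(log2(4611)) = 13

bits = ceil(log2(4611)) = ceil(12.1709) = 13 bits


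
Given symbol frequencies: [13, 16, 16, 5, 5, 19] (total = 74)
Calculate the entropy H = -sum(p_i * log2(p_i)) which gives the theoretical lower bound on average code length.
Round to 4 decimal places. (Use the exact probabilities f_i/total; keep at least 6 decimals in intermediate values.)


Per-symbol terms -p_i * log2(p_i) with p_i = f_i/74:
  p = 13/74 = 0.175676: log2(p) = -2.509014, -p*log2(p) = 0.440773
  p = 16/74 = 0.216216: log2(p) = -2.209453, -p*log2(p) = 0.477720
  p = 16/74 = 0.216216: log2(p) = -2.209453, -p*log2(p) = 0.477720
  p = 5/74 = 0.067568: log2(p) = -3.887525, -p*log2(p) = 0.262671
  p = 5/74 = 0.067568: log2(p) = -3.887525, -p*log2(p) = 0.262671
  p = 19/74 = 0.256757: log2(p) = -1.961526, -p*log2(p) = 0.503635
H = 0.440773 + 0.477720 + 0.477720 + 0.262671 + 0.262671 + 0.503635 = 2.425190

H = 2.4252 bits/symbol


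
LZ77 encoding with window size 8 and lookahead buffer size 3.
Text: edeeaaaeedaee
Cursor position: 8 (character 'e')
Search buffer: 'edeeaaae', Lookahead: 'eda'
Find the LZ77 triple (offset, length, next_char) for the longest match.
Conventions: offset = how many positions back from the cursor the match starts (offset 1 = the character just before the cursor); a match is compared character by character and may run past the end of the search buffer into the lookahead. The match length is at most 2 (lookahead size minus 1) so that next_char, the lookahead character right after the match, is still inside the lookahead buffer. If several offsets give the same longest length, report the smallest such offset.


Try each offset into the search buffer:
  offset=1 (pos 7, char 'e'): match length 1
  offset=2 (pos 6, char 'a'): match length 0
  offset=3 (pos 5, char 'a'): match length 0
  offset=4 (pos 4, char 'a'): match length 0
  offset=5 (pos 3, char 'e'): match length 1
  offset=6 (pos 2, char 'e'): match length 1
  offset=7 (pos 1, char 'd'): match length 0
  offset=8 (pos 0, char 'e'): match length 2
Longest match has length 2 at offset 8.
next_char = character at position 8 + 2 = 10 -> 'a'

Best match: offset=8, length=2 (matching 'ed' starting at position 0)
LZ77 triple: (8, 2, 'a')


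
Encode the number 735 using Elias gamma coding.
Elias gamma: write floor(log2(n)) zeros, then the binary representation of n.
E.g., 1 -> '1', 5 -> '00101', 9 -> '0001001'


num_bits = floor(log2(735)) + 1 = 10
leading_zeros = num_bits - 1 = 9
binary(735) = 1011011111

Elias gamma(735) = '000000000' + '1011011111' = 0000000001011011111 (19 bits)


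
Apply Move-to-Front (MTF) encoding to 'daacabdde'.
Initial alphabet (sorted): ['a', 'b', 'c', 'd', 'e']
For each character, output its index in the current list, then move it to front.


MTF encoding:
'd': index 3 in ['a', 'b', 'c', 'd', 'e'] -> ['d', 'a', 'b', 'c', 'e']
'a': index 1 in ['d', 'a', 'b', 'c', 'e'] -> ['a', 'd', 'b', 'c', 'e']
'a': index 0 in ['a', 'd', 'b', 'c', 'e'] -> ['a', 'd', 'b', 'c', 'e']
'c': index 3 in ['a', 'd', 'b', 'c', 'e'] -> ['c', 'a', 'd', 'b', 'e']
'a': index 1 in ['c', 'a', 'd', 'b', 'e'] -> ['a', 'c', 'd', 'b', 'e']
'b': index 3 in ['a', 'c', 'd', 'b', 'e'] -> ['b', 'a', 'c', 'd', 'e']
'd': index 3 in ['b', 'a', 'c', 'd', 'e'] -> ['d', 'b', 'a', 'c', 'e']
'd': index 0 in ['d', 'b', 'a', 'c', 'e'] -> ['d', 'b', 'a', 'c', 'e']
'e': index 4 in ['d', 'b', 'a', 'c', 'e'] -> ['e', 'd', 'b', 'a', 'c']


Output: [3, 1, 0, 3, 1, 3, 3, 0, 4]


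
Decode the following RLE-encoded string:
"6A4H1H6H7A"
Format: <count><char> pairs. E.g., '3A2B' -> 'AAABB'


Expanding each <count><char> pair:
  6A -> 'AAAAAA'
  4H -> 'HHHH'
  1H -> 'H'
  6H -> 'HHHHHH'
  7A -> 'AAAAAAA'

Decoded = AAAAAAHHHHHHHHHHHAAAAAAA


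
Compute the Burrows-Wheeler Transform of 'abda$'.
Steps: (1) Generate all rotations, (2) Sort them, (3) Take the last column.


Rotations (sorted):
  0: $abda -> last char: a
  1: a$abd -> last char: d
  2: abda$ -> last char: $
  3: bda$a -> last char: a
  4: da$ab -> last char: b


BWT = ad$ab


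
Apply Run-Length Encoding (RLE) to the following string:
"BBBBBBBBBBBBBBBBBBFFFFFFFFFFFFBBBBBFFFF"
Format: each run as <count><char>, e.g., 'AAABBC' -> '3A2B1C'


Scanning runs left to right:
  i=0: run of 'B' x 18 -> '18B'
  i=18: run of 'F' x 12 -> '12F'
  i=30: run of 'B' x 5 -> '5B'
  i=35: run of 'F' x 4 -> '4F'

RLE = 18B12F5B4F


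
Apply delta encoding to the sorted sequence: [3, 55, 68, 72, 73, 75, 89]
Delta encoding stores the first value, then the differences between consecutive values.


First value: 3
Deltas:
  55 - 3 = 52
  68 - 55 = 13
  72 - 68 = 4
  73 - 72 = 1
  75 - 73 = 2
  89 - 75 = 14


Delta encoded: [3, 52, 13, 4, 1, 2, 14]


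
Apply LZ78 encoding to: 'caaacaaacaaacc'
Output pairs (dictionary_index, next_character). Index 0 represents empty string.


LZ78 encoding steps:
Dictionary: {0: ''}
Step 1: w='' (idx 0), next='c' -> output (0, 'c'), add 'c' as idx 1
Step 2: w='' (idx 0), next='a' -> output (0, 'a'), add 'a' as idx 2
Step 3: w='a' (idx 2), next='a' -> output (2, 'a'), add 'aa' as idx 3
Step 4: w='c' (idx 1), next='a' -> output (1, 'a'), add 'ca' as idx 4
Step 5: w='aa' (idx 3), next='c' -> output (3, 'c'), add 'aac' as idx 5
Step 6: w='aa' (idx 3), next='a' -> output (3, 'a'), add 'aaa' as idx 6
Step 7: w='c' (idx 1), next='c' -> output (1, 'c'), add 'cc' as idx 7


Encoded: [(0, 'c'), (0, 'a'), (2, 'a'), (1, 'a'), (3, 'c'), (3, 'a'), (1, 'c')]


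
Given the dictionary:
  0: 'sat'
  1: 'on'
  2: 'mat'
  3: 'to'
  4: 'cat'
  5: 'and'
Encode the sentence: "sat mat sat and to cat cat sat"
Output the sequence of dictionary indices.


Look up each word in the dictionary:
  'sat' -> 0
  'mat' -> 2
  'sat' -> 0
  'and' -> 5
  'to' -> 3
  'cat' -> 4
  'cat' -> 4
  'sat' -> 0

Encoded: [0, 2, 0, 5, 3, 4, 4, 0]


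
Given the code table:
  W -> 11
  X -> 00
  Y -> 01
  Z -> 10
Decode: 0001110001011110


Decoding:
00 -> X
01 -> Y
11 -> W
00 -> X
01 -> Y
01 -> Y
11 -> W
10 -> Z


Result: XYWXYYWZ


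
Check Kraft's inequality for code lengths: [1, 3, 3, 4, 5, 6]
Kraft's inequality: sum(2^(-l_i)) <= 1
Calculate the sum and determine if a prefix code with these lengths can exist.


Sum = 2^(-1) + 2^(-3) + 2^(-3) + 2^(-4) + 2^(-5) + 2^(-6)
    = 0.5 + 0.125 + 0.125 + 0.0625 + 0.03125 + 0.015625
    = 55/64 = 0.859375
Since 0.859375 <= 1, Kraft's inequality IS satisfied.
A prefix code with these lengths CAN exist.

Kraft sum = 0.859375. Satisfied.


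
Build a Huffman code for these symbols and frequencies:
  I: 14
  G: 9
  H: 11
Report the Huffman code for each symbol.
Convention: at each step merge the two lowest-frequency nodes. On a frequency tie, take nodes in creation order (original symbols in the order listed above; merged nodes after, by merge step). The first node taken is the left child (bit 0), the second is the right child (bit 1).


Huffman tree construction:
Step 1: Merge G(9) + H(11) = 20
Step 2: Merge I(14) + (G+H)(20) = 34
Read each symbol's code off the tree from the root (left child = 0, right child = 1).

Codes:
  I: 0 (length 1)
  G: 10 (length 2)
  H: 11 (length 2)
Average code length: 54/34 = 1.5882 bits/symbol


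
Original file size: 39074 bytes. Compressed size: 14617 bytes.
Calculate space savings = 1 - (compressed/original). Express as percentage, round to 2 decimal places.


ratio = compressed/original = 14617/39074 = 0.374085
savings = 1 - ratio = 1 - 0.374085 = 0.625915
as a percentage: 0.625915 * 100 = 62.59%

Space savings = 1 - 14617/39074 = 62.59%


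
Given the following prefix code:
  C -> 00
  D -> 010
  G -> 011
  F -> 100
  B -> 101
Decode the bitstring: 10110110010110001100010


Decoding step by step:
Bits 101 -> B
Bits 101 -> B
Bits 100 -> F
Bits 101 -> B
Bits 100 -> F
Bits 011 -> G
Bits 00 -> C
Bits 010 -> D


Decoded message: BBFBFGCD


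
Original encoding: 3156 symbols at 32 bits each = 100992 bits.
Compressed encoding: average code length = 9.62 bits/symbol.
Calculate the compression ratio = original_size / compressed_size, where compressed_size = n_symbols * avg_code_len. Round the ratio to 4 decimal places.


original_size = n_symbols * orig_bits = 3156 * 32 = 100992 bits
compressed_size = n_symbols * avg_code_len = 3156 * 9.62 = 30360.72 bits
ratio = original_size / compressed_size = 100992 / 30360.72 = 3.3264

Compression ratio = 3.3264


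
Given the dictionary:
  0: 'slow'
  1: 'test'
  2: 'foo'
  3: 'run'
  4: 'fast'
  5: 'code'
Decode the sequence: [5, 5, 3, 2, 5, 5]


Look up each index in the dictionary:
  5 -> 'code'
  5 -> 'code'
  3 -> 'run'
  2 -> 'foo'
  5 -> 'code'
  5 -> 'code'

Decoded: "code code run foo code code"


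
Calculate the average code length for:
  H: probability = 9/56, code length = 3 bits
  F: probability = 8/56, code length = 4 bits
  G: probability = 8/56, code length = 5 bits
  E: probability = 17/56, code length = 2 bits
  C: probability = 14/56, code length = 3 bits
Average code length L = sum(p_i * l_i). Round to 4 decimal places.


Weighted contributions p_i * l_i:
  H: (9/56) * 3 = 27/56
  F: (8/56) * 4 = 32/56
  G: (8/56) * 5 = 40/56
  E: (17/56) * 2 = 34/56
  C: (14/56) * 3 = 42/56
Sum = (27 + 32 + 40 + 34 + 42)/56 = 175/56

L = 175/56 = 3.1250 bits/symbol


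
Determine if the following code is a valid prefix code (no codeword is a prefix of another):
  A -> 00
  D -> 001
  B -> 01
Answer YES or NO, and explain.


Checking each pair (does one codeword prefix another?):
  A='00' vs D='001': prefix -- VIOLATION

NO -- this is NOT a valid prefix code. A (00) is a prefix of D (001).


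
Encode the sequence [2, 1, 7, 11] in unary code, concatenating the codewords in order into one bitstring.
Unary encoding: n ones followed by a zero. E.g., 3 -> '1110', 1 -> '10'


Encode each number as n ones followed by a terminating 0:
  2 -> 110 (3 bits)
  1 -> 10 (2 bits)
  7 -> 11111110 (8 bits)
  11 -> 111111111110 (12 bits)
Total length = 3 + 2 + 8 + 12 = 25 bits.

Unary([2, 1, 7, 11]) = 1101011111110111111111110 (25 bits)


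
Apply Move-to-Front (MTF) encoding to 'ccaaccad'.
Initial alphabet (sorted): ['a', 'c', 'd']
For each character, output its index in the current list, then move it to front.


MTF encoding:
'c': index 1 in ['a', 'c', 'd'] -> ['c', 'a', 'd']
'c': index 0 in ['c', 'a', 'd'] -> ['c', 'a', 'd']
'a': index 1 in ['c', 'a', 'd'] -> ['a', 'c', 'd']
'a': index 0 in ['a', 'c', 'd'] -> ['a', 'c', 'd']
'c': index 1 in ['a', 'c', 'd'] -> ['c', 'a', 'd']
'c': index 0 in ['c', 'a', 'd'] -> ['c', 'a', 'd']
'a': index 1 in ['c', 'a', 'd'] -> ['a', 'c', 'd']
'd': index 2 in ['a', 'c', 'd'] -> ['d', 'a', 'c']


Output: [1, 0, 1, 0, 1, 0, 1, 2]


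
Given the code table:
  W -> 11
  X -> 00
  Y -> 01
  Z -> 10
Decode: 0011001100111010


Decoding:
00 -> X
11 -> W
00 -> X
11 -> W
00 -> X
11 -> W
10 -> Z
10 -> Z


Result: XWXWXWZZ


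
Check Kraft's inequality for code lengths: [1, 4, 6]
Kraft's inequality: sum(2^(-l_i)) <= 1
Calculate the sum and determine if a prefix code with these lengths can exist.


Sum = 2^(-1) + 2^(-4) + 2^(-6)
    = 0.5 + 0.0625 + 0.015625
    = 37/64 = 0.578125
Since 0.578125 <= 1, Kraft's inequality IS satisfied.
A prefix code with these lengths CAN exist.

Kraft sum = 0.578125. Satisfied.


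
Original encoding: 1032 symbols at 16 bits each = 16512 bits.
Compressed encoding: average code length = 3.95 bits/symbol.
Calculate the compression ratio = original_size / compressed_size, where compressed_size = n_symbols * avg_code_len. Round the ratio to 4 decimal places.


original_size = n_symbols * orig_bits = 1032 * 16 = 16512 bits
compressed_size = n_symbols * avg_code_len = 1032 * 3.95 = 4076.4 bits
ratio = original_size / compressed_size = 16512 / 4076.4 = 4.0506

Compression ratio = 4.0506


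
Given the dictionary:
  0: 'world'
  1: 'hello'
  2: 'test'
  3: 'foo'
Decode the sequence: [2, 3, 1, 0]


Look up each index in the dictionary:
  2 -> 'test'
  3 -> 'foo'
  1 -> 'hello'
  0 -> 'world'

Decoded: "test foo hello world"


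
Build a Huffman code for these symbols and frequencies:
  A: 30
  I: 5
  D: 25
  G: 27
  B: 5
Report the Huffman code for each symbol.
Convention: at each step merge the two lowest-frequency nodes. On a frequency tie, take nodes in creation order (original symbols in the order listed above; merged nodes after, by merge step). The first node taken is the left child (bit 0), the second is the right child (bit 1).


Huffman tree construction:
Step 1: Merge I(5) + B(5) = 10
Step 2: Merge (I+B)(10) + D(25) = 35
Step 3: Merge G(27) + A(30) = 57
Step 4: Merge ((I+B)+D)(35) + (G+A)(57) = 92
Read each symbol's code off the tree from the root (left child = 0, right child = 1).

Codes:
  A: 11 (length 2)
  I: 000 (length 3)
  D: 01 (length 2)
  G: 10 (length 2)
  B: 001 (length 3)
Average code length: 194/92 = 2.1087 bits/symbol


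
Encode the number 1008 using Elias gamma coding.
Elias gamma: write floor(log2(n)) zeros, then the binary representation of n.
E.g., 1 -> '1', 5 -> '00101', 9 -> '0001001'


num_bits = floor(log2(1008)) + 1 = 10
leading_zeros = num_bits - 1 = 9
binary(1008) = 1111110000

Elias gamma(1008) = '000000000' + '1111110000' = 0000000001111110000 (19 bits)


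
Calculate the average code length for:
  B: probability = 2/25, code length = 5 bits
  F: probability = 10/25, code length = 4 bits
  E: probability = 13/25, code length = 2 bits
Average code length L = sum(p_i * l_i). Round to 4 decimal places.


Weighted contributions p_i * l_i:
  B: (2/25) * 5 = 10/25
  F: (10/25) * 4 = 40/25
  E: (13/25) * 2 = 26/25
Sum = (10 + 40 + 26)/25 = 76/25

L = 76/25 = 3.0400 bits/symbol


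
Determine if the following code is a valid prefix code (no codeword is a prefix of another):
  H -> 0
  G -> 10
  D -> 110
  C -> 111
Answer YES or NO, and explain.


Checking each pair (does one codeword prefix another?):
  H='0' vs G='10': no prefix
  H='0' vs D='110': no prefix
  H='0' vs C='111': no prefix
  G='10' vs H='0': no prefix
  G='10' vs D='110': no prefix
  G='10' vs C='111': no prefix
  D='110' vs H='0': no prefix
  D='110' vs G='10': no prefix
  D='110' vs C='111': no prefix
  C='111' vs H='0': no prefix
  C='111' vs G='10': no prefix
  C='111' vs D='110': no prefix
No violation found over all pairs.

YES -- this is a valid prefix code. No codeword is a prefix of any other codeword.


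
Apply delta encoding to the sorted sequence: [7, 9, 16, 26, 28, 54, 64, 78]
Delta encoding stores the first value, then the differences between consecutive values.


First value: 7
Deltas:
  9 - 7 = 2
  16 - 9 = 7
  26 - 16 = 10
  28 - 26 = 2
  54 - 28 = 26
  64 - 54 = 10
  78 - 64 = 14


Delta encoded: [7, 2, 7, 10, 2, 26, 10, 14]


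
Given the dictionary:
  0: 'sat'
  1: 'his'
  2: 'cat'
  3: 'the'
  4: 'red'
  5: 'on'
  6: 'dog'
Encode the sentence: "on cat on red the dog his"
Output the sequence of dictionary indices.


Look up each word in the dictionary:
  'on' -> 5
  'cat' -> 2
  'on' -> 5
  'red' -> 4
  'the' -> 3
  'dog' -> 6
  'his' -> 1

Encoded: [5, 2, 5, 4, 3, 6, 1]


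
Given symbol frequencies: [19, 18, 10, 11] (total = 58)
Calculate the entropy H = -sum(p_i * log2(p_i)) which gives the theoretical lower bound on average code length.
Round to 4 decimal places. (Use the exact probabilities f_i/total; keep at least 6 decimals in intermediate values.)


Per-symbol terms -p_i * log2(p_i) with p_i = f_i/58:
  p = 19/58 = 0.327586: log2(p) = -1.610053, -p*log2(p) = 0.527431
  p = 18/58 = 0.310345: log2(p) = -1.688056, -p*log2(p) = 0.523879
  p = 10/58 = 0.172414: log2(p) = -2.536053, -p*log2(p) = 0.437251
  p = 11/58 = 0.189655: log2(p) = -2.398549, -p*log2(p) = 0.454897
H = 0.527431 + 0.523879 + 0.437251 + 0.454897 = 1.943458

H = 1.9435 bits/symbol


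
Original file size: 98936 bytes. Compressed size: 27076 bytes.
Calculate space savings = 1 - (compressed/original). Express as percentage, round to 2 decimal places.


ratio = compressed/original = 27076/98936 = 0.273672
savings = 1 - ratio = 1 - 0.273672 = 0.726328
as a percentage: 0.726328 * 100 = 72.63%

Space savings = 1 - 27076/98936 = 72.63%


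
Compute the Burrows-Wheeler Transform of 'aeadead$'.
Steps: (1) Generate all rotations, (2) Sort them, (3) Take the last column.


Rotations (sorted):
  0: $aeadead -> last char: d
  1: ad$aeade -> last char: e
  2: adead$ae -> last char: e
  3: aeadead$ -> last char: $
  4: d$aeadea -> last char: a
  5: dead$aea -> last char: a
  6: ead$aead -> last char: d
  7: eadead$a -> last char: a


BWT = dee$aada


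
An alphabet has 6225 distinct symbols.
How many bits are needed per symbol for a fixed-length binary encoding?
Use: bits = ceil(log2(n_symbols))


log2(6225) = 12.6039
Bracket: 2^12 = 4096 < 6225 <= 2^13 = 8192
So ceil(log2(6225)) = 13

bits = ceil(log2(6225)) = ceil(12.6039) = 13 bits


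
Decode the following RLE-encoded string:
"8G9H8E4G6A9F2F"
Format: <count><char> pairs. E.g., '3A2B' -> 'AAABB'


Expanding each <count><char> pair:
  8G -> 'GGGGGGGG'
  9H -> 'HHHHHHHHH'
  8E -> 'EEEEEEEE'
  4G -> 'GGGG'
  6A -> 'AAAAAA'
  9F -> 'FFFFFFFFF'
  2F -> 'FF'

Decoded = GGGGGGGGHHHHHHHHHEEEEEEEEGGGGAAAAAAFFFFFFFFFFF


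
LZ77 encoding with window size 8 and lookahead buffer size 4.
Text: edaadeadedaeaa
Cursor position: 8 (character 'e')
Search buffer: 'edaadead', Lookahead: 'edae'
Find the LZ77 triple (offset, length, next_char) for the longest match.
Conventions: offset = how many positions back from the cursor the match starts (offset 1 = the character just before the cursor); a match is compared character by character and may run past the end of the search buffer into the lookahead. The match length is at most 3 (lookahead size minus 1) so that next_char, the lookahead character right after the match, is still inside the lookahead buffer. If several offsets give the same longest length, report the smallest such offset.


Try each offset into the search buffer:
  offset=1 (pos 7, char 'd'): match length 0
  offset=2 (pos 6, char 'a'): match length 0
  offset=3 (pos 5, char 'e'): match length 1
  offset=4 (pos 4, char 'd'): match length 0
  offset=5 (pos 3, char 'a'): match length 0
  offset=6 (pos 2, char 'a'): match length 0
  offset=7 (pos 1, char 'd'): match length 0
  offset=8 (pos 0, char 'e'): match length 3
Longest match has length 3 at offset 8.
next_char = character at position 8 + 3 = 11 -> 'e'

Best match: offset=8, length=3 (matching 'eda' starting at position 0)
LZ77 triple: (8, 3, 'e')


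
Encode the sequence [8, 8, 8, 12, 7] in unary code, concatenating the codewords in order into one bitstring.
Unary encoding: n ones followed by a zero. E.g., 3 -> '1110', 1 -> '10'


Encode each number as n ones followed by a terminating 0:
  8 -> 111111110 (9 bits)
  8 -> 111111110 (9 bits)
  8 -> 111111110 (9 bits)
  12 -> 1111111111110 (13 bits)
  7 -> 11111110 (8 bits)
Total length = 9 + 9 + 9 + 13 + 8 = 48 bits.

Unary([8, 8, 8, 12, 7]) = 111111110111111110111111110111111111111011111110 (48 bits)


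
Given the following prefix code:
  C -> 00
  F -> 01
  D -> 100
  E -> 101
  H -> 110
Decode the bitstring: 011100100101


Decoding step by step:
Bits 01 -> F
Bits 110 -> H
Bits 01 -> F
Bits 00 -> C
Bits 101 -> E


Decoded message: FHFCE
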